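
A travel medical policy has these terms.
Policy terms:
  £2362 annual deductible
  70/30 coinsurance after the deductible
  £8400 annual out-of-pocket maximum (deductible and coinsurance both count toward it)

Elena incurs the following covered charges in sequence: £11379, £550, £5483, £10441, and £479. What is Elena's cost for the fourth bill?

£1523

Claim 1 (£11379): deductible takes £2362, £9017 remains; 30% of £9017 = £2705.10. Traveler pays £5067.10; OOP now £5067.10.
Claim 2 (£550): deductible already satisfied, so traveler's share is 30% × £550 = £165. Traveler owes £165 (running OOP £5232.10).
Claim 3 (£5483): deductible already satisfied, so traveler's share is 30% × £5483 = £1644.90. Traveler owes £1644.90 (running OOP £6877).
Claim 4 (£10441): deductible already satisfied, so traveler's share is 30% × £10441 = £3132.30. Adding that to £6877 gives £10009.30, past the £8400 cap; traveler pays only £8400 − £6877 = £1523.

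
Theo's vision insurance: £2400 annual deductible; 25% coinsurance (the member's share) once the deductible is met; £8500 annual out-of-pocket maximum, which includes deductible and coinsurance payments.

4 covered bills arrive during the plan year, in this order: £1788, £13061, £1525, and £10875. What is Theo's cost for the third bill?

Claim 1 (£1788): fully absorbed by the deductible. Member owes £1788 (running OOP £1788).
Claim 2 (£13061): deductible takes £612, £12449 remains; member's 25% is £3112.25. Cost to member: £3724.25. OOP to date £5512.25.
Claim 3 (£1525): deductible met; 25% of £1525 = £381.25. Member owes £381.25 (running OOP £5893.50).

£381.25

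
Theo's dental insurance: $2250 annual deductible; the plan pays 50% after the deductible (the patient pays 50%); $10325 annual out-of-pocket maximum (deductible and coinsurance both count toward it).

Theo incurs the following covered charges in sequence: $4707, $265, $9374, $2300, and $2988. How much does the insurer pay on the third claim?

$4687

Claim 1 — $4707: $2250 finishes the deductible; $2457 goes to coinsurance; 50% of $2457 = $1228.50. Patient owes $3478.50 (running OOP $3478.50). Plan pays $4707 − $3478.50 = $1228.50.
Claim 2 — $265: deductible already satisfied, so patient's share is 50% × $265 = $132.50. Patient pays $132.50; OOP now $3611. Plan pays $265 − $132.50 = $132.50.
Claim 3 — $9374: 50% coinsurance on $9374 = $4687. Patient pays $4687; OOP now $8298. Insurer: $9374 − $4687 = $4687.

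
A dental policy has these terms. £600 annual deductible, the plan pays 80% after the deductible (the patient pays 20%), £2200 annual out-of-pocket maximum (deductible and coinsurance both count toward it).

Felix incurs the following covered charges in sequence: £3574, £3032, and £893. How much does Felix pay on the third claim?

Claim 1 (£3574): deductible takes £600, £2974 remains; 20% of £2974 = £594.80. Cost to patient: £1194.80. OOP to date £1194.80.
Claim 2 (£3032): deductible met; 20% of £3032 = £606.40. Cost to patient: £606.40. OOP to date £1801.20.
Claim 3 (£893): 20% coinsurance on £893 = £178.60. Patient owes £178.60 (running OOP £1979.80).

£178.60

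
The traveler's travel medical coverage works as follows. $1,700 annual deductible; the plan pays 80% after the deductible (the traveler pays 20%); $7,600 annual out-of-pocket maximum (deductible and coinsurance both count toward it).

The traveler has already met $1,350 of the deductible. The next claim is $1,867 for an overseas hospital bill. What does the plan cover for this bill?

Deductible still to meet: $1,700 − $1,350 = $350.
The remaining $1,517 (= $1,867 − $350) moves to coinsurance.
Traveler's 20% share of $1,517 is $303.40.
Traveler responsibility before any cap: $350 + $303.40 = $653.40.
Year-to-date out-of-pocket becomes $1,350 + $653.40 = $2,003.40, still under the $7,600 maximum, so no cap applies.
Insurer pays the balance: $1,867 − $653.40 = $1,213.60.

$1,213.60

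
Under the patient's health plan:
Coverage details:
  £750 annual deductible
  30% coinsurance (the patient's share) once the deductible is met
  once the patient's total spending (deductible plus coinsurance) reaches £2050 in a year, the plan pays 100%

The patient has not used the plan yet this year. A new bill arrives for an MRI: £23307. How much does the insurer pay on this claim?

Deductible not yet touched, so the first £750 of the bill goes to the deductible.
The remaining £22557 (= £23307 − £750) moves to coinsurance.
Coinsurance: £22557 × 30% = £6767.10.
That puts the patient's cost at £750 + £6767.10 = £7517.10 before any cap.
Year-to-date out-of-pocket would reach £0 + £7517.10 = £7517.10, above the £2050 maximum, so the patient pays only £2050 − £0 = £2050.
The plan picks up £23307 − £2050 = £21257.

£21257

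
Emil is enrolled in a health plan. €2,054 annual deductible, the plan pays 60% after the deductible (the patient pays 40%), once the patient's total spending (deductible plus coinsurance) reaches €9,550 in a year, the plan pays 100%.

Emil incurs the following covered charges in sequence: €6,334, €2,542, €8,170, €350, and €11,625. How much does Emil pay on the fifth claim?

Claim 1 — €6,334: €2,054 to deductible, leaving €4,280; 40% of €4,280 = €1,712. Patient pays €3,766; OOP now €3,766.
Claim 2 — €2,542: deductible already satisfied, so patient's share is 40% × €2,542 = €1,016.80. Cost to patient: €1,016.80. OOP to date €4,782.80.
Claim 3 — €8,170: deductible already satisfied, so patient's share is 40% × €8,170 = €3,268. Patient pays €3,268; OOP now €8,050.80.
Claim 4 — €350: 40% coinsurance on €350 = €140. Cost to patient: €140. OOP to date €8,190.80.
Claim 5 — €11,625: deductible already satisfied, so patient's share is 40% × €11,625 = €4,650. That would push OOP to €12,840.80, over the €9,550 cap, so patient pays €9,550 − €8,190.80 = €1,359.20.

€1,359.20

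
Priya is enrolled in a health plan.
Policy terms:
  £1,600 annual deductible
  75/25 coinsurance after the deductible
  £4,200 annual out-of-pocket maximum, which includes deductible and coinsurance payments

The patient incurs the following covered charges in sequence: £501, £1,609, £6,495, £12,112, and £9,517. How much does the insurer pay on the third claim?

Bill 1, £501: entire amount goes to the deductible. Patient pays £501; OOP now £501. Insurer: £501 − £501 = £0.
Bill 2, £1,609: deductible takes £1,099, £510 remains; 25% of £510 = £127.50. Cost to patient: £1,226.50. OOP to date £1,727.50. Plan pays £1,609 − £1,226.50 = £382.50.
Bill 3, £6,495: deductible already satisfied, so patient's share is 25% × £6,495 = £1,623.75. Cost to patient: £1,623.75. OOP to date £3,351.25. Plan pays £6,495 − £1,623.75 = £4,871.25.

£4,871.25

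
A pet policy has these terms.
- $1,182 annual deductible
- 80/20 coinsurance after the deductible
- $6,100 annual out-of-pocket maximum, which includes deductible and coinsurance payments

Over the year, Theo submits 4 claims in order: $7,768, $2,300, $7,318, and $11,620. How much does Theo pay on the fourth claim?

$1,677.20

Claim 1 — $7,768: $1,182 to deductible, leaving $6,586; coinsurance $6,586 × 20% = $1,317.20. Owner owes $2,499.20 (running OOP $2,499.20).
Claim 2 — $2,300: deductible met; 20% of $2,300 = $460. Owner owes $460 (running OOP $2,959.20).
Claim 3 — $7,318: 20% coinsurance on $7,318 = $1,463.60. Owner pays $1,463.60; OOP now $4,422.80.
Claim 4 — $11,620: deductible already satisfied, so owner's share is 20% × $11,620 = $2,324. OOP would hit $6,746.80 > $6,100, so the cap limits the owner to $6,100 − $4,422.80 = $1,677.20.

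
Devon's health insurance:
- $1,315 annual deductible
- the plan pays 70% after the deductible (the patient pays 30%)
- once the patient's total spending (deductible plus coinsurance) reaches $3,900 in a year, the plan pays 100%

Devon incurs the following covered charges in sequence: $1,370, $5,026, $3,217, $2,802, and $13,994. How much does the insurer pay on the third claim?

Claim 1 — $1,370: deductible takes $1,315, $55 remains; patient's 30% is $16.50. Patient pays $1,331.50; OOP now $1,331.50. Plan pays $1,370 − $1,331.50 = $38.50.
Claim 2 — $5,026: deductible already satisfied, so patient's share is 30% × $5,026 = $1,507.80. Patient owes $1,507.80 (running OOP $2,839.30). Insurer: $5,026 − $1,507.80 = $3,518.20.
Claim 3 — $3,217: 30% coinsurance on $3,217 = $965.10. Cost to patient: $965.10. OOP to date $3,804.40. Insurer: $3,217 − $965.10 = $2,251.90.

$2,251.90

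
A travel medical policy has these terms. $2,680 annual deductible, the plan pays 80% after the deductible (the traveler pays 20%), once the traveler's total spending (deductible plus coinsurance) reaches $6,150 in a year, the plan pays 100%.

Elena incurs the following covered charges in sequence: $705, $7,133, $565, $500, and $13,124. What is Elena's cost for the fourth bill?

$100

Claim 1 — $705: entire amount goes to the deductible. Traveler owes $705 (running OOP $705).
Claim 2 — $7,133: deductible takes $1,975, $5,158 remains; 20% of $5,158 = $1,031.60. Cost to traveler: $3,006.60. OOP to date $3,711.60.
Claim 3 — $565: 20% coinsurance on $565 = $113. Traveler owes $113 (running OOP $3,824.60).
Claim 4 — $500: 20% coinsurance on $500 = $100. Cost to traveler: $100. OOP to date $3,924.60.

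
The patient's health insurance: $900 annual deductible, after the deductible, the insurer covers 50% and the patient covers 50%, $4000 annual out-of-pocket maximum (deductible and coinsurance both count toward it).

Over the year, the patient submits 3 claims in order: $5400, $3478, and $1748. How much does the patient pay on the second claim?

Claim 1 ($5400): $900 to deductible, leaving $4500; 50% of $4500 = $2250. Cost to patient: $3150. OOP to date $3150.
Claim 2 ($3478): 50% coinsurance on $3478 = $1739. That would push OOP to $4889, over the $4000 cap, so patient pays $4000 − $3150 = $850.

$850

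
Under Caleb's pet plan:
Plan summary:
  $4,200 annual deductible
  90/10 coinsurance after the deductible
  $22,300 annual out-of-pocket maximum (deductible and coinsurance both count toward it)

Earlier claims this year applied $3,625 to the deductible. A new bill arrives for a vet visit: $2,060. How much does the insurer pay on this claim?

$1,336.50

Deductible still to meet: $4,200 − $3,625 = $575.
The remaining $1,485 (= $2,060 − $575) moves to coinsurance.
10% of $1,485 = $148.50 falls to the owner.
That puts the owner's cost at $575 + $148.50 = $723.50 before any cap.
Year-to-date out-of-pocket becomes $3,625 + $723.50 = $4,348.50, still under the $22,300 maximum, so no cap applies.
Insurer pays the balance: $2,060 − $723.50 = $1,336.50.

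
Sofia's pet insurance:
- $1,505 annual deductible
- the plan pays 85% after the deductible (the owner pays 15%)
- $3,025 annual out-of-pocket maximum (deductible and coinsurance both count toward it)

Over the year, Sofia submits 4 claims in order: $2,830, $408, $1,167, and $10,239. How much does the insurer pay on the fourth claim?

$9,154

Claim 1 ($2,830): deductible takes $1,505, $1,325 remains; 15% of $1,325 = $198.75. Owner owes $1,703.75 (running OOP $1,703.75). Insurer: $2,830 − $1,703.75 = $1,126.25.
Claim 2 ($408): deductible already satisfied, so owner's share is 15% × $408 = $61.20. Cost to owner: $61.20. OOP to date $1,764.95. Plan pays $408 − $61.20 = $346.80.
Claim 3 ($1,167): 15% coinsurance on $1,167 = $175.05. Owner owes $175.05 (running OOP $1,940). Plan pays $1,167 − $175.05 = $991.95.
Claim 4 ($10,239): deductible met; 15% of $10,239 = $1,535.85. OOP would hit $3,475.85 > $3,025, so the cap limits the owner to $3,025 − $1,940 = $1,085. Plan pays $10,239 − $1,085 = $9,154.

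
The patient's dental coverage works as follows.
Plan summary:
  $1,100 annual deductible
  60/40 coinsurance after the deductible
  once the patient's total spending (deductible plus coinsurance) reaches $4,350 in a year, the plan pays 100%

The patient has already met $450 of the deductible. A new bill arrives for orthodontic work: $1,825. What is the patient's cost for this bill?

Deductible still to meet: $1,100 − $450 = $650.
That leaves $1,825 − $650 = $1,175 for coinsurance.
Patient's 40% share of $1,175 is $470.
Patient responsibility before any cap: $650 + $470 = $1,120.
Year-to-date out-of-pocket becomes $450 + $1,120 = $1,570, still under the $4,350 maximum, so no cap applies.

$1,120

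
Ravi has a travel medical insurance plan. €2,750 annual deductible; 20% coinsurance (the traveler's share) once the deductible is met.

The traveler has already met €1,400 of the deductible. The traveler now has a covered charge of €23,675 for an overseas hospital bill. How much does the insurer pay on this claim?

€17,860

Remaining deductible: €2,750 − €1,400 = €1,350.
That leaves €23,675 − €1,350 = €22,325 for coinsurance.
20% of €22,325 = €4,465 falls to the traveler.
Traveler responsibility: €1,350 + €4,465 = €5,815.
The plan picks up €23,675 − €5,815 = €17,860.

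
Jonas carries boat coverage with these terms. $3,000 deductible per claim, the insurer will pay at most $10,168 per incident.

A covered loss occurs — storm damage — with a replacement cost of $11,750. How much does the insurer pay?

After the deductible, $11,750 − $3,000 = $8,750 remains.
$8,750 is within the $10,168 limit, so the insurer pays $8,750.

$8,750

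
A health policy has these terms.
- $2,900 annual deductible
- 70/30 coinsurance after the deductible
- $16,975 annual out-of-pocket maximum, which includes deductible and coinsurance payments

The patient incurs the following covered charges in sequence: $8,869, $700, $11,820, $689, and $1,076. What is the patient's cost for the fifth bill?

Claim 1 — $8,869: $2,900 to deductible, leaving $5,969; coinsurance $5,969 × 30% = $1,790.70. Patient owes $4,690.70 (running OOP $4,690.70).
Claim 2 — $700: deductible met; 30% of $700 = $210. Cost to patient: $210. OOP to date $4,900.70.
Claim 3 — $11,820: deductible met; 30% of $11,820 = $3,546. Patient owes $3,546 (running OOP $8,446.70).
Claim 4 — $689: deductible already satisfied, so patient's share is 30% × $689 = $206.70. Patient owes $206.70 (running OOP $8,653.40).
Claim 5 — $1,076: 30% coinsurance on $1,076 = $322.80. Patient pays $322.80; OOP now $8,976.20.

$322.80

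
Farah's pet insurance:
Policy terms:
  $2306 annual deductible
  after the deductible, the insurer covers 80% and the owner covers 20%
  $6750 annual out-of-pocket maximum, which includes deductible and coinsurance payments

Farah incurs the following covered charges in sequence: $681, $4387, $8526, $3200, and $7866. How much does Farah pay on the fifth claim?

Claim 1 — $681: entire amount goes to the deductible. Owner owes $681 (running OOP $681).
Claim 2 — $4387: deductible takes $1625, $2762 remains; coinsurance $2762 × 20% = $552.40. Owner pays $2177.40; OOP now $2858.40.
Claim 3 — $8526: 20% coinsurance on $8526 = $1705.20. Owner pays $1705.20; OOP now $4563.60.
Claim 4 — $3200: deductible met; 20% of $3200 = $640. Owner owes $640 (running OOP $5203.60).
Claim 5 — $7866: deductible met; 20% of $7866 = $1573.20. That would push OOP to $6776.80, over the $6750 cap, so owner pays $6750 − $5203.60 = $1546.40.

$1546.40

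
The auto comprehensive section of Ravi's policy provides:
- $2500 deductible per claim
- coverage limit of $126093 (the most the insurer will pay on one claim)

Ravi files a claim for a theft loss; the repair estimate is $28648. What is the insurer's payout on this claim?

Less the $2500 deductible: $28648 − $2500 = $26148.
$26148 ≤ $126093, so the limit doesn't bind; insurer pays $26148.

$26148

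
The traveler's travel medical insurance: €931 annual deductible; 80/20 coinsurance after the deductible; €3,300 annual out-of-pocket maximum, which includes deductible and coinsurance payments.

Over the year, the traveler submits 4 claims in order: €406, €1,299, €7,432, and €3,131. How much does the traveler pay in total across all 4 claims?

Claim 1 — €406: fully absorbed by the deductible. Traveler pays €406; OOP now €406.
Claim 2 — €1,299: deductible takes €525, €774 remains; coinsurance €774 × 20% = €154.80. Traveler owes €679.80 (running OOP €1,085.80).
Claim 3 — €7,432: deductible already satisfied, so traveler's share is 20% × €7,432 = €1,486.40. Cost to traveler: €1,486.40. OOP to date €2,572.20.
Claim 4 — €3,131: 20% coinsurance on €3,131 = €626.20. Traveler owes €626.20 (running OOP €3,198.40).
Summing the traveler's payments: €406 + €679.80 + €1,486.40 + €626.20 = €3,198.40.

€3,198.40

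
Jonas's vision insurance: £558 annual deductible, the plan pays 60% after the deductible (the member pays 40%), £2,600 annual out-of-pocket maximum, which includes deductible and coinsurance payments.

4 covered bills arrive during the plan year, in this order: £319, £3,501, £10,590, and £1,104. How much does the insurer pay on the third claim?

£9,852.80

Bill 1, £319: all of it applies to the deductible. Member pays £319; OOP now £319. Plan pays £319 − £319 = £0.
Bill 2, £3,501: £239 finishes the deductible; £3,262 goes to coinsurance; coinsurance £3,262 × 40% = £1,304.80. Cost to member: £1,543.80. OOP to date £1,862.80. Insurer: £3,501 − £1,543.80 = £1,957.20.
Bill 3, £10,590: 40% coinsurance on £10,590 = £4,236. Adding that to £1,862.80 gives £6,098.80, past the £2,600 cap; member pays only £2,600 − £1,862.80 = £737.20. Plan pays £10,590 − £737.20 = £9,852.80.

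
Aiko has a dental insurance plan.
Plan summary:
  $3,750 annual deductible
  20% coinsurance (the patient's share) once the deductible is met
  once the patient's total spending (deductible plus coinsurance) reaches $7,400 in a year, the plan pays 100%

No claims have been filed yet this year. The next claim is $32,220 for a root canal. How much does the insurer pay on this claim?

$24,820

Nothing has been paid toward the $3,750 deductible, so the first $3,750 of this charge is applied there.
The remaining $28,470 (= $32,220 − $3,750) moves to coinsurance.
Coinsurance: $28,470 × 20% = $5,694.
That puts the patient's cost at $3,750 + $5,694 = $9,444 before any cap.
Year-to-date out-of-pocket would reach $0 + $9,444 = $9,444, above the $7,400 maximum, so the patient pays only $7,400 − $0 = $7,400.
The plan picks up $32,220 − $7,400 = $24,820.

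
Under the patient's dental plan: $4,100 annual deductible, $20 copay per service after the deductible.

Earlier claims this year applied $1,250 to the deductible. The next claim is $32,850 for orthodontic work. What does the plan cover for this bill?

Remaining deductible: $4,100 − $1,250 = $2,850.
The remaining $30,000 (= $32,850 − $2,850) moves to the copay.
Copay on this service: $20.
Patient responsibility: $2,850 + $20 = $2,870.
The insurer covers the remainder: $32,850 − $2,870 = $29,980.

$29,980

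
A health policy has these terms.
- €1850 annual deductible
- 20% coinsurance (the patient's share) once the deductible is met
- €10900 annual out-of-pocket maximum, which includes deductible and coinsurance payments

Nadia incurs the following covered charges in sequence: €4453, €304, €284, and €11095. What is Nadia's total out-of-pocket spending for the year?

#1 (€4453): €1850 finishes the deductible; €2603 goes to coinsurance; coinsurance €2603 × 20% = €520.60. Patient owes €2370.60 (running OOP €2370.60).
#2 (€304): 20% coinsurance on €304 = €60.80. Cost to patient: €60.80. OOP to date €2431.40.
#3 (€284): deductible already satisfied, so patient's share is 20% × €284 = €56.80. Patient pays €56.80; OOP now €2488.20.
#4 (€11095): deductible already satisfied, so patient's share is 20% × €11095 = €2219. Cost to patient: €2219. OOP to date €4707.20.
Summing the patient's payments: €2370.60 + €60.80 + €56.80 + €2219 = €4707.20.

€4707.20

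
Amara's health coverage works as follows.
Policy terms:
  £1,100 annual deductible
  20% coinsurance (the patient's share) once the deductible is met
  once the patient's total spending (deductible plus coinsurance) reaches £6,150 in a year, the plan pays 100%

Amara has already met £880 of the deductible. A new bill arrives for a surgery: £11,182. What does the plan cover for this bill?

£880 of the £1,100 deductible is already met, leaving £220.
The remaining £10,962 (= £11,182 − £220) moves to coinsurance.
Coinsurance: £10,962 × 20% = £2,192.40.
That puts the patient's cost at £220 + £2,192.40 = £2,412.40 before any cap.
Cumulative spending £880 + £2,412.40 = £3,292.40 stays under the £6,150 maximum.
Insurer pays the balance: £11,182 − £2,412.40 = £8,769.60.

£8,769.60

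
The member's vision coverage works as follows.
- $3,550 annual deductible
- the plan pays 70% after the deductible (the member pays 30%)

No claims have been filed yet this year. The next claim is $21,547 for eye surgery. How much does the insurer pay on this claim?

Nothing has been paid toward the $3,550 deductible, so the first $3,550 of this charge is applied there.
The remaining $17,997 (= $21,547 − $3,550) moves to coinsurance.
30% of $17,997 = $5,399.10 falls to the member.
Member responsibility: $3,550 + $5,399.10 = $8,949.10.
Insurer pays the balance: $21,547 − $8,949.10 = $12,597.90.

$12,597.90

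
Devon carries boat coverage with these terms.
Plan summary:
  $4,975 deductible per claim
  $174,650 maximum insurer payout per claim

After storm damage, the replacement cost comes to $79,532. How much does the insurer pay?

After the deductible, $79,532 − $4,975 = $74,557 remains.
$74,557 is within the $174,650 limit, so the insurer pays $74,557.

$74,557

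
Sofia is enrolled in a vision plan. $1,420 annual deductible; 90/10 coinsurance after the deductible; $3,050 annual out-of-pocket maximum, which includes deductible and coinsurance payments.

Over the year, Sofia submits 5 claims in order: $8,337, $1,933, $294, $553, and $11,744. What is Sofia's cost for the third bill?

Claim 1 — $8,337: $1,420 finishes the deductible; $6,917 goes to coinsurance; coinsurance $6,917 × 10% = $691.70. Cost to member: $2,111.70. OOP to date $2,111.70.
Claim 2 — $1,933: deductible met; 10% of $1,933 = $193.30. Member owes $193.30 (running OOP $2,305).
Claim 3 — $294: 10% coinsurance on $294 = $29.40. Member owes $29.40 (running OOP $2,334.40).

$29.40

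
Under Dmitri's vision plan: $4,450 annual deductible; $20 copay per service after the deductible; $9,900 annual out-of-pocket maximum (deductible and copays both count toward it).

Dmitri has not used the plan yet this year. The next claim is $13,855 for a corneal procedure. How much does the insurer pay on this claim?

$9,385

The full $4,450 deductible is still open; $4,450 of this bill applies to it.
After the $4,450 deductible portion, $13,855 − $4,450 = $9,405 is subject to the copay.
Copay on this service: $20.
So the member owes $4,450 + $20 = $4,470 before any cap.
Cumulative spending $0 + $4,470 = $4,470 stays under the $9,900 maximum.
The plan picks up $13,855 − $4,470 = $9,385.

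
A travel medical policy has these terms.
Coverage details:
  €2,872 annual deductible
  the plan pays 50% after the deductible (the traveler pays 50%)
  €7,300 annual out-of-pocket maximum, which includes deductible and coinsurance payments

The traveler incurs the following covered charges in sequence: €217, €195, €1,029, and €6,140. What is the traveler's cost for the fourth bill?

€3,785.50

Claim 1 (€217): entire amount goes to the deductible. Traveler pays €217; OOP now €217.
Claim 2 (€195): entire amount goes to the deductible. Cost to traveler: €195. OOP to date €412.
Claim 3 (€1,029): entire amount goes to the deductible. Traveler owes €1,029 (running OOP €1,441).
Claim 4 (€6,140): €1,431 to deductible, leaving €4,709; 50% of €4,709 = €2,354.50. Traveler pays €3,785.50; OOP now €5,226.50.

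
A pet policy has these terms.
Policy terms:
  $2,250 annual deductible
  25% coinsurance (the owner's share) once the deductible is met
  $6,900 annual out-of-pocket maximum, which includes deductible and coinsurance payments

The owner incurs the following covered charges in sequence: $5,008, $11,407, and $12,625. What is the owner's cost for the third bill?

Claim 1 ($5,008): deductible takes $2,250, $2,758 remains; coinsurance $2,758 × 25% = $689.50. Owner owes $2,939.50 (running OOP $2,939.50).
Claim 2 ($11,407): deductible met; 25% of $11,407 = $2,851.75. Cost to owner: $2,851.75. OOP to date $5,791.25.
Claim 3 ($12,625): 25% coinsurance on $12,625 = $3,156.25. That would push OOP to $8,947.50, over the $6,900 cap, so owner pays $6,900 − $5,791.25 = $1,108.75.

$1,108.75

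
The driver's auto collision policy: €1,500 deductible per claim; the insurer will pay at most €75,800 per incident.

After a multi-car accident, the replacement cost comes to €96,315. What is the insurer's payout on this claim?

Less the €1,500 deductible: €96,315 − €1,500 = €94,815.
Since €94,815 > €75,800, the payout is capped at €75,800.

€75,800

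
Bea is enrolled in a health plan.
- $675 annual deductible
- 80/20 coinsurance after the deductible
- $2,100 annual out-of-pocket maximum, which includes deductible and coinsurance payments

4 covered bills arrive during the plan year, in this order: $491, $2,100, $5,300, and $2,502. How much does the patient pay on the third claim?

$1,041.80

#1 ($491): all of it applies to the deductible. Patient owes $491 (running OOP $491).
#2 ($2,100): $184 to deductible, leaving $1,916; coinsurance $1,916 × 20% = $383.20. Patient owes $567.20 (running OOP $1,058.20).
#3 ($5,300): deductible met; 20% of $5,300 = $1,060. Adding that to $1,058.20 gives $2,118.20, past the $2,100 cap; patient pays only $2,100 − $1,058.20 = $1,041.80.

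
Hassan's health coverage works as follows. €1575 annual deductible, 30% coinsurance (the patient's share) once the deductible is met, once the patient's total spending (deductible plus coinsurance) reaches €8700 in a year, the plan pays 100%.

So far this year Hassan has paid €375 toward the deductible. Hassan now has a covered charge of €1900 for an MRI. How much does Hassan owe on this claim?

€375 of the €1575 deductible is already met, leaving €1200.
That leaves €1900 − €1200 = €700 for coinsurance.
Coinsurance: €700 × 30% = €210.
That puts the patient's cost at €1200 + €210 = €1410 before any cap.
Cumulative spending €375 + €1410 = €1785 stays under the €8700 maximum.

€1410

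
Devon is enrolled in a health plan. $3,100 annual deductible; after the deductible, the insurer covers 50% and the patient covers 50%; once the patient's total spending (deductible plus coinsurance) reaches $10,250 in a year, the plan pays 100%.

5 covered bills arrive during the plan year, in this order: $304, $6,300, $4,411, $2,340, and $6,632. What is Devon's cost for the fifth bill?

$2,022.50

#1 ($304): entire amount goes to the deductible. Patient pays $304; OOP now $304.
#2 ($6,300): $2,796 to deductible, leaving $3,504; coinsurance $3,504 × 50% = $1,752. Patient owes $4,548 (running OOP $4,852).
#3 ($4,411): deductible already satisfied, so patient's share is 50% × $4,411 = $2,205.50. Patient owes $2,205.50 (running OOP $7,057.50).
#4 ($2,340): deductible already satisfied, so patient's share is 50% × $2,340 = $1,170. Patient pays $1,170; OOP now $8,227.50.
#5 ($6,632): 50% coinsurance on $6,632 = $3,316. Adding that to $8,227.50 gives $11,543.50, past the $10,250 cap; patient pays only $10,250 − $8,227.50 = $2,022.50.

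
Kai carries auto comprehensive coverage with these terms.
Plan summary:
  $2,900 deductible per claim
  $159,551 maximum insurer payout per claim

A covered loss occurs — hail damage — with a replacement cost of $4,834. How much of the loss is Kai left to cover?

Less the $2,900 deductible: $4,834 − $2,900 = $1,934.
That's under the $159,551 cap, so the insurer reimburses the full $1,934.
The policyholder bears the rest of the original loss: $4,834 − $1,934 = $2,900.

$2,900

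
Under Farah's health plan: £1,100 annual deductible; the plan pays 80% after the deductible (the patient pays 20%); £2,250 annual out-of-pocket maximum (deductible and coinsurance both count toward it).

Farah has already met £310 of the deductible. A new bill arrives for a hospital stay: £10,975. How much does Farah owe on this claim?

£310 of the £1,100 deductible is already met, leaving £790.
After the £790 deductible portion, £10,975 − £790 = £10,185 is subject to coinsurance.
Coinsurance: £10,185 × 20% = £2,037.
That puts the patient's cost at £790 + £2,037 = £2,827 before any cap.
Year-to-date out-of-pocket would reach £310 + £2,827 = £3,137, above the £2,250 maximum, so the patient pays only £2,250 − £310 = £1,940.

£1,940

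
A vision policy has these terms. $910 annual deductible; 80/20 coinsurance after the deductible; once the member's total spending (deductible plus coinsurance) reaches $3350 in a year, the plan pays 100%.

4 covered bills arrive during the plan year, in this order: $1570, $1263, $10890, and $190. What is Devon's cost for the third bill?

#1 ($1570): deductible takes $910, $660 remains; coinsurance $660 × 20% = $132. Member pays $1042; OOP now $1042.
#2 ($1263): deductible met; 20% of $1263 = $252.60. Member owes $252.60 (running OOP $1294.60).
#3 ($10890): deductible already satisfied, so member's share is 20% × $10890 = $2178. That would push OOP to $3472.60, over the $3350 cap, so member pays $3350 − $1294.60 = $2055.40.

$2055.40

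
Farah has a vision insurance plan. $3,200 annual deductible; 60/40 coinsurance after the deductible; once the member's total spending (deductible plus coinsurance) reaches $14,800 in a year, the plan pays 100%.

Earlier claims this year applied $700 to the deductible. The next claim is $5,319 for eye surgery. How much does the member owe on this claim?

$3,627.60

Remaining deductible: $3,200 − $700 = $2,500.
After the $2,500 deductible portion, $5,319 − $2,500 = $2,819 is subject to coinsurance.
Member's 40% share of $2,819 is $1,127.60.
Member responsibility before any cap: $2,500 + $1,127.60 = $3,627.60.
Cumulative spending $700 + $3,627.60 = $4,327.60 stays under the $14,800 maximum.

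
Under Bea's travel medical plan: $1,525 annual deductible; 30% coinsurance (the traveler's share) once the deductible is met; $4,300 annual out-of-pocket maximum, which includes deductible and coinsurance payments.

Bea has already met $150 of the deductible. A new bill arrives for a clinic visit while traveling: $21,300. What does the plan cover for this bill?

$17,150

Deductible still to meet: $1,525 − $150 = $1,375.
That leaves $21,300 − $1,375 = $19,925 for coinsurance.
Coinsurance: $19,925 × 30% = $5,977.50.
That puts the traveler's cost at $1,375 + $5,977.50 = $7,352.50 before any cap.
Adding $7,352.50 to the $150 already spent would give $7,502.50, which exceeds the $4,300 cap; the traveler pays just $4,300 − $150 = $4,150.
The insurer covers the remainder: $21,300 − $4,150 = $17,150.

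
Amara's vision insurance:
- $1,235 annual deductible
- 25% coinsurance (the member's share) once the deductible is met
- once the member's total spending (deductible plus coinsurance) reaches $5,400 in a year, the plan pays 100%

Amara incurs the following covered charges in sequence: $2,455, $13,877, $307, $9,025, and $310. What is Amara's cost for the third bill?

Bill 1, $2,455: $1,235 finishes the deductible; $1,220 goes to coinsurance; coinsurance $1,220 × 25% = $305. Cost to member: $1,540. OOP to date $1,540.
Bill 2, $13,877: 25% coinsurance on $13,877 = $3,469.25. Member pays $3,469.25; OOP now $5,009.25.
Bill 3, $307: 25% coinsurance on $307 = $76.75. Cost to member: $76.75. OOP to date $5,086.

$76.75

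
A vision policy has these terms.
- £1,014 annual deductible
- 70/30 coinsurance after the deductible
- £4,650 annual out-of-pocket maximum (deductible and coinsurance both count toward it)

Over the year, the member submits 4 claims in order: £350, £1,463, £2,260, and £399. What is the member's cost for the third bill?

£678

Bill 1, £350: all of it applies to the deductible. Member owes £350 (running OOP £350).
Bill 2, £1,463: deductible takes £664, £799 remains; member's 30% is £239.70. Member owes £903.70 (running OOP £1,253.70).
Bill 3, £2,260: deductible already satisfied, so member's share is 30% × £2,260 = £678. Cost to member: £678. OOP to date £1,931.70.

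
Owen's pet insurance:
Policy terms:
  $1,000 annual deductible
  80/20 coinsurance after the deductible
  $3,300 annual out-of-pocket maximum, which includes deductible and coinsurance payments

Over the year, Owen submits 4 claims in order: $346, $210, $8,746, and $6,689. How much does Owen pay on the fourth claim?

$639.60

Claim 1 — $346: fully absorbed by the deductible. Owner owes $346 (running OOP $346).
Claim 2 — $210: entire amount goes to the deductible. Owner pays $210; OOP now $556.
Claim 3 — $8,746: deductible takes $444, $8,302 remains; coinsurance $8,302 × 20% = $1,660.40. Owner owes $2,104.40 (running OOP $2,660.40).
Claim 4 — $6,689: deductible met; 20% of $6,689 = $1,337.80. That would push OOP to $3,998.20, over the $3,300 cap, so owner pays $3,300 − $2,660.40 = $639.60.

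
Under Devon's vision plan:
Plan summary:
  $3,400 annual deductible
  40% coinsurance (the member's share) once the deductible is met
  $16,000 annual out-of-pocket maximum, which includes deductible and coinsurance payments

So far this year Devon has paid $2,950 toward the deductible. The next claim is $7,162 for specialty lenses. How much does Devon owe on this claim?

Deductible still to meet: $3,400 − $2,950 = $450.
After the $450 deductible portion, $7,162 − $450 = $6,712 is subject to coinsurance.
Coinsurance: $6,712 × 40% = $2,684.80.
So the member owes $450 + $2,684.80 = $3,134.80 before any cap.
Total out-of-pocket so far would be $2,950 + $3,134.80 = $6,084.80, below the $16,000 cap — no reduction.

$3,134.80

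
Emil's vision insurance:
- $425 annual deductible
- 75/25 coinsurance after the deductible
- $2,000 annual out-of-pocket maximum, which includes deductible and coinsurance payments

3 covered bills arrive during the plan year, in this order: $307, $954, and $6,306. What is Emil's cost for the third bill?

Bill 1, $307: entire amount goes to the deductible. Cost to member: $307. OOP to date $307.
Bill 2, $954: deductible takes $118, $836 remains; coinsurance $836 × 25% = $209. Member owes $327 (running OOP $634).
Bill 3, $6,306: 25% coinsurance on $6,306 = $1,576.50. That would push OOP to $2,210.50, over the $2,000 cap, so member pays $2,000 − $634 = $1,366.

$1,366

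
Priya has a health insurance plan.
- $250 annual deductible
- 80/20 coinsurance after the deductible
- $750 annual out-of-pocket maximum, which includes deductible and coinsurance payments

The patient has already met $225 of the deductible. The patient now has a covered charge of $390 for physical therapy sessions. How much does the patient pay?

$98

Deductible still to meet: $250 − $225 = $25.
After the $25 deductible portion, $390 − $25 = $365 is subject to coinsurance.
20% of $365 = $73 falls to the patient.
Patient responsibility before any cap: $25 + $73 = $98.
Year-to-date out-of-pocket becomes $225 + $98 = $323, still under the $750 maximum, so no cap applies.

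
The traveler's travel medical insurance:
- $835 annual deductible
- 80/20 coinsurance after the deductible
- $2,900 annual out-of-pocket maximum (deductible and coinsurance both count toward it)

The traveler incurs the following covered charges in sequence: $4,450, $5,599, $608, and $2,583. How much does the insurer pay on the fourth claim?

$2,482.40

Claim 1 ($4,450): $835 to deductible, leaving $3,615; 20% of $3,615 = $723. Cost to traveler: $1,558. OOP to date $1,558. Plan pays $4,450 − $1,558 = $2,892.
Claim 2 ($5,599): deductible already satisfied, so traveler's share is 20% × $5,599 = $1,119.80. Traveler pays $1,119.80; OOP now $2,677.80. Insurer: $5,599 − $1,119.80 = $4,479.20.
Claim 3 ($608): deductible met; 20% of $608 = $121.60. Traveler owes $121.60 (running OOP $2,799.40). Insurer: $608 − $121.60 = $486.40.
Claim 4 ($2,583): deductible met; 20% of $2,583 = $516.60. That would push OOP to $3,316, over the $2,900 cap, so traveler pays $2,900 − $2,799.40 = $100.60. Plan pays $2,583 − $100.60 = $2,482.40.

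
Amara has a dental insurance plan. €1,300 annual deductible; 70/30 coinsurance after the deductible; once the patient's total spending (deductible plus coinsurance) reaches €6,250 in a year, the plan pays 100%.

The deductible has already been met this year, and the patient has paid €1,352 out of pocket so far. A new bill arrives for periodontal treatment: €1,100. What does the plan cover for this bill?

The deductible is already satisfied, so the full bill goes to coinsurance.
30% of €1,100 = €330 falls to the patient.
Year-to-date out-of-pocket becomes €1,352 + €330 = €1,682, still under the €6,250 maximum, so no cap applies.
Insurer pays the balance: €1,100 − €330 = €770.

€770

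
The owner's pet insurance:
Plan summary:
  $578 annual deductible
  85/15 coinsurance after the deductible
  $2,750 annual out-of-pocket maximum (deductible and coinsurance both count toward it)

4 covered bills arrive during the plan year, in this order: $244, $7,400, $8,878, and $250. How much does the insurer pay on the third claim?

Claim 1 ($244): fully absorbed by the deductible. Owner pays $244; OOP now $244. Insurer: $244 − $244 = $0.
Claim 2 ($7,400): $334 finishes the deductible; $7,066 goes to coinsurance; 15% of $7,066 = $1,059.90. Cost to owner: $1,393.90. OOP to date $1,637.90. Plan pays $7,400 − $1,393.90 = $6,006.10.
Claim 3 ($8,878): deductible met; 15% of $8,878 = $1,331.70. Adding that to $1,637.90 gives $2,969.60, past the $2,750 cap; owner pays only $2,750 − $1,637.90 = $1,112.10. Insurer: $8,878 − $1,112.10 = $7,765.90.

$7,765.90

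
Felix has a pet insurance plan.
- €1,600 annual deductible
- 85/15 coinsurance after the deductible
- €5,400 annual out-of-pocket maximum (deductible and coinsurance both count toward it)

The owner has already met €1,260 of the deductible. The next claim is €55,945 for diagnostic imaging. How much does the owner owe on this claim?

Remaining deductible: €1,600 − €1,260 = €340.
That leaves €55,945 − €340 = €55,605 for coinsurance.
15% of €55,605 = €8,340.75 falls to the owner.
Owner responsibility before any cap: €340 + €8,340.75 = €8,680.75.
Adding €8,680.75 to the €1,260 already spent would give €9,940.75, which exceeds the €5,400 cap; the owner pays just €5,400 − €1,260 = €4,140.

€4,140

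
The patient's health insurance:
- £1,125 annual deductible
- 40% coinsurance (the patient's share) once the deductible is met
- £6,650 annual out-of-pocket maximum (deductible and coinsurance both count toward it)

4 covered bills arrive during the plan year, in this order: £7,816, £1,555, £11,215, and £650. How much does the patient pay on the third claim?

£2,226.60

Bill 1, £7,816: deductible takes £1,125, £6,691 remains; coinsurance £6,691 × 40% = £2,676.40. Cost to patient: £3,801.40. OOP to date £3,801.40.
Bill 2, £1,555: deductible already satisfied, so patient's share is 40% × £1,555 = £622. Patient owes £622 (running OOP £4,423.40).
Bill 3, £11,215: 40% coinsurance on £11,215 = £4,486. OOP would hit £8,909.40 > £6,650, so the cap limits the patient to £6,650 − £4,423.40 = £2,226.60.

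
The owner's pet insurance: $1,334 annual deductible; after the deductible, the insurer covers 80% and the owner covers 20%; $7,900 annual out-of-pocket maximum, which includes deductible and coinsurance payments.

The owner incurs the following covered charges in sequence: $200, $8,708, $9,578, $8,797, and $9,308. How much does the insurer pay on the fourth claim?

$7,037.60

Claim 1 — $200: all of it applies to the deductible. Owner pays $200; OOP now $200. Insurer: $200 − $200 = $0.
Claim 2 — $8,708: $1,134 to deductible, leaving $7,574; owner's 20% is $1,514.80. Owner owes $2,648.80 (running OOP $2,848.80). Plan pays $8,708 − $2,648.80 = $6,059.20.
Claim 3 — $9,578: deductible met; 20% of $9,578 = $1,915.60. Cost to owner: $1,915.60. OOP to date $4,764.40. Plan pays $9,578 − $1,915.60 = $7,662.40.
Claim 4 — $8,797: 20% coinsurance on $8,797 = $1,759.40. Cost to owner: $1,759.40. OOP to date $6,523.80. Plan pays $8,797 − $1,759.40 = $7,037.60.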